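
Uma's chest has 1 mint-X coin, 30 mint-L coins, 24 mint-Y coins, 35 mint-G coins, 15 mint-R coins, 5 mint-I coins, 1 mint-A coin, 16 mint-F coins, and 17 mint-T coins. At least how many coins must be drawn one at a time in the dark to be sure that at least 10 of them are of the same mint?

62

An adversary could hand out at most 9 coins per mint (mint-X, mint-I, mint-A run out sooner): 1 + 9 + 9 + 9 + 9 + 5 + 1 + 9 + 9 = 61 coins and still no mint has 10.
Pigeonhole: one more coin lands in a mint already at 9, so 62 draws are enough and 61 are not.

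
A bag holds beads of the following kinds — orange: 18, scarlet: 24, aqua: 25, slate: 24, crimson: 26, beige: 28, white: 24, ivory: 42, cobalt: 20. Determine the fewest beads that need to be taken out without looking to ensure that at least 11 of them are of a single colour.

By pigeonhole, the 9 colours are the holes; the beads drawn are the pigeons.
To avoid 11 of any one colour, the worst case takes at most 10 of each colour.
That gives 10 + 10 + 10 + 10 + 10 + 10 + 10 + 10 + 10 = 90 beads with no colour reaching 11.
The next bead forces some colour to 11, so 90 + 1 = 91.

91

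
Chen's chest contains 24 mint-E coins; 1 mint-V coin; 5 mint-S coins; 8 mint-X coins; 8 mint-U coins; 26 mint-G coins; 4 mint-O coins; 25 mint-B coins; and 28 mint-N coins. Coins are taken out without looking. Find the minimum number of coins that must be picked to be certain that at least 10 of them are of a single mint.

63

By the pigeonhole principle, put each drawn coin into a box by mint. The largest draw with every box below 10 takes min(count, 9) from each mint; mints with fewer than 9 contribute all they have.
Σ min(cᵢ, 9) = 9 + 1 + 5 + 8 + 8 + 9 + 4 + 9 + 9 = 62.
Draw number 62 + 1 = 63 must push one box to 10.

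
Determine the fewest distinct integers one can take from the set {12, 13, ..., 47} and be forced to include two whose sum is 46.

A set avoiding the sum 46 can contain at most one of each pair {x, 46−x}, plus the 14 elements whose complement lies outside the range or equal to its own complement.
The integers 23, …, 47 (25 of them) are such a set: any two sum to at least 23+24 = 47 > 46.
By the pigeonhole principle, any 26th integer completes one of the 11 pairs, so 26 choices force a sum of 46.

26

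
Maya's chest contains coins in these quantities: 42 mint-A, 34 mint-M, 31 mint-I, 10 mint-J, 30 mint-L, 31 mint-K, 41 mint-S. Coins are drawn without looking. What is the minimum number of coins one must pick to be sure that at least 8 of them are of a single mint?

50

The 7 mints are the holes; the coins drawn are the pigeons.
To avoid 8 of any one mint, the worst case takes at most 7 of each mint.
That gives 7 + 7 + 7 + 7 + 7 + 7 + 7 = 49 coins with no mint reaching 8.
The next coin forces some mint to 8, so 49 + 1 = 50.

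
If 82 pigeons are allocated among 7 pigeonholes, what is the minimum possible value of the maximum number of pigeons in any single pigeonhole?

12

By pigeonhole, the 7 pigeonholes are the holes and the 82 pigeons are the pigeons.
If every pigeonhole held at most 11 pigeons, the total would be at most 7 × 11 = 77, which is less than 82.
So some pigeonhole holds at least ⌈82/7⌉ = 12 pigeons.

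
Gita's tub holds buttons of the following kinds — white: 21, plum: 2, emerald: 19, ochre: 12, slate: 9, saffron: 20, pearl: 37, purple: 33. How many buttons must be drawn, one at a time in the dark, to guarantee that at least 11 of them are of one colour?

By the pigeonhole principle, put each drawn button into a box by colour. The largest draw with every box below 11 takes min(count, 10) from each colour; colours with fewer than 10 contribute all they have.
Σ min(cᵢ, 10) = 10 + 2 + 10 + 10 + 9 + 10 + 10 + 10 = 71.
Draw number 71 + 1 = 72 must push one box to 11.

72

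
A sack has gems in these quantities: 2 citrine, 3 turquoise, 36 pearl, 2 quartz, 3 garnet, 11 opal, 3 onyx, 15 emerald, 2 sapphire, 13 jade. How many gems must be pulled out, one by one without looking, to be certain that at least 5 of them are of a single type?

Put each drawn gem into a box by type. The largest draw with every box below 5 takes min(count, 4) from each type; types with fewer than 4 contribute all they have.
Σ min(cᵢ, 4) = 2 + 3 + 4 + 2 + 3 + 4 + 3 + 4 + 2 + 4 = 31.
Draw number 31 + 1 = 32 must push one box to 5.

32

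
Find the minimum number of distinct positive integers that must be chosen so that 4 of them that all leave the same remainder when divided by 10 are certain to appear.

Pigeonhole: the 10 residue classes mod 10 are the pigeonholes.
With 30 integers one could put 3 in each residue class and have no class reach 4.
The 31st integer pushes some class to 4, so 10·3 + 1 = 31.

31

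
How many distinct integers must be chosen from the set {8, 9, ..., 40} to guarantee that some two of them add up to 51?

Group the elements by complementary pair {x, 51−x}: {11,40}, {12,39}, {13,38}, …, giving 15 two-element pairs and 3 integers whose partner 51−x falls outside [8,40].
By the pigeonhole principle, treating each of those 18 groups as a pigeonhole, one can pick one integer per group — 18 integers — with no two summing to 51.
The 19th integer lands in an occupied pair, forcing a sum of 51.

19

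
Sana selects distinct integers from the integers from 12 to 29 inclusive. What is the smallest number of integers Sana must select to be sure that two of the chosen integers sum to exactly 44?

A set avoiding the sum 44 can contain at most one of each pair {x, 44−x}, plus the 4 elements whose complement lies outside the range or equal to its own complement.
The integers 12, …, 22 (11 of them) are such a set: any two sum to at least 12+13 = 25 and at most 21+22 = 43 < 44.
By the pigeonhole principle, any 12th integer completes one of the 7 pairs, so 12 choices force a sum of 44.

12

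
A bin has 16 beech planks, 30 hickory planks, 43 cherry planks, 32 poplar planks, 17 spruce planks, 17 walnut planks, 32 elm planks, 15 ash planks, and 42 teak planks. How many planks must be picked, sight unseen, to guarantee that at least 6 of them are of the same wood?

Put each drawn plank into a box by wood. The largest draw with every box below 6 takes min(count, 5) from each wood.
Σ min(cᵢ, 5) = 5 + 5 + 5 + 5 + 5 + 5 + 5 + 5 + 5 = 45.
Draw number 45 + 1 = 46 must push one box to 6.

46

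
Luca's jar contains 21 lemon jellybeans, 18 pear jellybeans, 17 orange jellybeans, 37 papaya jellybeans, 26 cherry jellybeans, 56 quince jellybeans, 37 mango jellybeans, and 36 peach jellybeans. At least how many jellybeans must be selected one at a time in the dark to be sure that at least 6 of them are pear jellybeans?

236

In the worst case for collecting pear jellybeans, every non-pear jellybean comes out first.
There are 21 + 17 + 37 + 26 + 56 + 37 + 36 = 230 non-pear jellybeans altogether.
After those, each further jellybean must be pear, so 230 + 6 = 236 draws guarantee 6 pear jellybeans.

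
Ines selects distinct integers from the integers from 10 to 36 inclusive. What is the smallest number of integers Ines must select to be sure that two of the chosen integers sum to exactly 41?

17

Two chosen integers sum to 41 exactly when both halves of some pair {x, 41−x} with 10 ≤ x ≤ 41−x ≤ 31 are chosen — 11 such pairs.
The remaining 5 elements (those with no distinct partner in range) can never complete a 41-sum, so the worst case takes all of them and one from each pair: 5 + 11 = 16.
The 17th integer has to be the second member of some pair, so 16 + 1 = 17.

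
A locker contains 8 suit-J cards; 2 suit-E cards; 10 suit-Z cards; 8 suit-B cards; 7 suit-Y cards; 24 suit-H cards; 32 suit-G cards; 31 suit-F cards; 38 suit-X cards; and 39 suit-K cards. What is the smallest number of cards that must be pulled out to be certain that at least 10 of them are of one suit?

80

An adversary could hand out at most 9 cards per suit (4 suits run out sooner): 8 + 2 + 9 + 8 + 7 + 9 + 9 + 9 + 9 + 9 = 79 cards and still no suit has 10.
By the pigeonhole principle, one more card lands in a suit already at 9, so 80 draws are enough and 79 are not.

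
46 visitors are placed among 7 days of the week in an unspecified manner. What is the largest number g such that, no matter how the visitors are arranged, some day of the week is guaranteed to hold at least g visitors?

Pigeonhole: the 7 days of the week are the holes and the 46 visitors are the pigeons.
If every day of the week held at most 6 visitors, the total would be at most 7 × 6 = 42, which is less than 46.
So some day of the week holds at least ⌈46/7⌉ = 7 visitors.

7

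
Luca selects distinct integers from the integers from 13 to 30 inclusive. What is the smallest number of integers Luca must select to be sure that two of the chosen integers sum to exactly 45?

A set avoiding the sum 45 can contain at most one of each pair {x, 45−x}, plus the 2 elements whose complement lies outside the range.
The integers 13, …, 22 (10 of them) are such a set: any two sum to at least 13+14 = 27 and at most 21+22 = 43 < 45.
Any 11th integer completes one of the 8 pairs, so 11 choices force a sum of 45.

11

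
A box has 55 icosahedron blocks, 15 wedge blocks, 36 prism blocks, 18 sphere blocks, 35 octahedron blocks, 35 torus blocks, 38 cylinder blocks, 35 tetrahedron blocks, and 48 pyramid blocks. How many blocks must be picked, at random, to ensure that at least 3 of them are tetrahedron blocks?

283

In the worst case for collecting tetrahedron blocks, every non-tetrahedron block comes out first.
There are 55 + 15 + 36 + 18 + 35 + 35 + 38 + 48 = 280 non-tetrahedron blocks altogether.
After those, each further block must be tetrahedron, so 280 + 3 = 283 draws guarantee 3 tetrahedron blocks.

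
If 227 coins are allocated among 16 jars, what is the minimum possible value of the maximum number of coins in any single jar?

By pigeonhole, the 16 jars are the holes and the 227 coins are the pigeons.
If every jar held at most 14 coins, the total would be at most 16 × 14 = 224, which is less than 227.
So some jar holds at least ⌈227/16⌉ = 15 coins.

15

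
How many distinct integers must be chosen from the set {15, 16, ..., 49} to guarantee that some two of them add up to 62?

Group the elements by complementary pair {x, 62−x}: {15,47}, {16,46}, {17,45}, …, giving 16 two-element pairs, the single value 31 (it cannot pair with itself since the integers are distinct), and 2 integers whose partner 62−x falls outside [15,49].
Treating each of those 19 groups as a pigeonhole, one can pick one integer per group — 19 integers — with no two summing to 62.
The 20th integer lands in an occupied pair, forcing a sum of 62.

20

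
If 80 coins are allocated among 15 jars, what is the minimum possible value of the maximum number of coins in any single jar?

6

The 15 jars are the holes and the 80 coins are the pigeons.
If every jar held at most 5 coins, the total would be at most 15 × 5 = 75, which is less than 80.
So some jar holds at least ⌈80/15⌉ = 6 coins.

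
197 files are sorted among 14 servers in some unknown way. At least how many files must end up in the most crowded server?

The 14 servers are the holes and the 197 files are the pigeons.
If every server held at most 14 files, the total would be at most 14 × 14 = 196, which is less than 197.
So some server holds at least ⌈197/14⌉ = 15 files.

15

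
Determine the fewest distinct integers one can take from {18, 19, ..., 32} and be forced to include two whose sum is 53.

Group the elements by complementary pair {x, 53−x}: {21,32}, {22,31}, {23,30}, …, giving 6 two-element pairs and 3 integers whose partner 53−x falls outside [18,32].
Pigeonhole: treating each of those 9 groups as a pigeonhole, one can pick one integer per group — 9 integers — with no two summing to 53.
The 10th integer lands in an occupied pair, forcing a sum of 53.

10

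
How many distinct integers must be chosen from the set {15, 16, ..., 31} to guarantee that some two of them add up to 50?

12

A set avoiding the sum 50 can contain at most one of each pair {x, 50−x}, plus the 5 elements whose complement lies outside the range or equal to its own complement.
The integers 15, …, 25 (11 of them) are such a set: any two sum to at least 15+16 = 31 and at most 24+25 = 49 < 50.
Any 12th integer completes one of the 6 pairs, so 12 choices force a sum of 50.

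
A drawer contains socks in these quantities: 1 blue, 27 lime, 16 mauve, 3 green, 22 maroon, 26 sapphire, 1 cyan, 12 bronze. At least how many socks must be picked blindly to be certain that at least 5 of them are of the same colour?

By pigeonhole, put each drawn sock into a box by colour. The largest draw with every box below 5 takes min(count, 4) from each colour; colours with fewer than 4 contribute all they have.
Σ min(cᵢ, 4) = 1 + 4 + 4 + 3 + 4 + 4 + 1 + 4 = 25.
Draw number 25 + 1 = 26 must push one box to 5.

26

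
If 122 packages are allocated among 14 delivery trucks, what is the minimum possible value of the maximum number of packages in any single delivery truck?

The 14 delivery trucks are the holes and the 122 packages are the pigeons.
If every delivery truck held at most 8 packages, the total would be at most 14 × 8 = 112, which is less than 122.
So some delivery truck holds at least ⌈122/14⌉ = 9 packages.

9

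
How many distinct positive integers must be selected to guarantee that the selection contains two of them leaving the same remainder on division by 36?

Pigeonhole: the 36 residue classes mod 36 are the pigeonholes.
With 36 integers one could put 1 in each residue class and have no class reach 2.
The 37th integer pushes some class to 2, so 36·1 + 1 = 37.

37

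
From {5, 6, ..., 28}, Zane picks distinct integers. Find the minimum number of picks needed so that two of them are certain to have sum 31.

Two chosen integers sum to 31 exactly when both halves of some pair {x, 31−x} with 5 ≤ x ≤ 31−x ≤ 26 are chosen — 11 such pairs.
The remaining 2 elements (those with no distinct partner in range) can never complete a 31-sum, so the worst case takes all of them and one from each pair: 2 + 11 = 13.
The 14th integer has to be the second member of some pair, so 13 + 1 = 14.

14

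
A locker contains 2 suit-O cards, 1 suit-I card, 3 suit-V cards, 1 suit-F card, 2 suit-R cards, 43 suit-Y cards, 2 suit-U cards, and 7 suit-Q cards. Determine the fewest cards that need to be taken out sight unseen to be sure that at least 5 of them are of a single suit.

20

An adversary could hand out at most 4 cards per suit (6 suits run out sooner): 2 + 1 + 3 + 1 + 2 + 4 + 2 + 4 = 19 cards and still no suit has 5.
Pigeonhole: one more card lands in a suit already at 4, so 20 draws are enough and 19 are not.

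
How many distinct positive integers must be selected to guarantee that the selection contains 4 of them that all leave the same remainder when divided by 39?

118

The 39 residue classes mod 39 are the pigeonholes.
With 117 integers one could put 3 in each residue class and have no class reach 4.
The 118th integer pushes some class to 4, so 39·3 + 1 = 118.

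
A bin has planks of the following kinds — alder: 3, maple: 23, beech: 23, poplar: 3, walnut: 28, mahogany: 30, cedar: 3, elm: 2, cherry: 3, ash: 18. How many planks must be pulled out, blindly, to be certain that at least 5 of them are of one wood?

By pigeonhole, the 10 woods are the holes; the planks drawn are the pigeons.
To avoid 5 of any one wood, the worst case takes at most 4 of each wood, or every plank of a wood that has fewer than 4.
That gives 3 + 4 + 4 + 3 + 4 + 4 + 3 + 2 + 3 + 4 = 34 planks with no wood reaching 5.
The next plank forces some wood to 5, so 34 + 1 = 35.

35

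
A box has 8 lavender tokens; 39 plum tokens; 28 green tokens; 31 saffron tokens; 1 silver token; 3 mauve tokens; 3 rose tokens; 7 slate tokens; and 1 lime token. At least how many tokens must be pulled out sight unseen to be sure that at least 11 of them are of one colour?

Pigeonhole: the 9 colours are the holes; the tokens drawn are the pigeons.
To avoid 11 of any one colour, the worst case takes at most 10 of each colour, or every token of a colour that has fewer than 10.
That gives 8 + 10 + 10 + 10 + 1 + 3 + 3 + 7 + 1 = 53 tokens with no colour reaching 11.
The next token forces some colour to 11, so 53 + 1 = 54.

54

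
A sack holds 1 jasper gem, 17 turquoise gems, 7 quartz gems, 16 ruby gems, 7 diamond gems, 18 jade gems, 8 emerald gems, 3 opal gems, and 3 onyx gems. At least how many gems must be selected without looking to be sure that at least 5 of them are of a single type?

32

The 9 types are the holes; the gems drawn are the pigeons.
To avoid 5 of any one type, the worst case takes at most 4 of each type, or every gem of a type that has fewer than 4.
That gives 1 + 4 + 4 + 4 + 4 + 4 + 4 + 3 + 3 = 31 gems with no type reaching 5.
The next gem forces some type to 5, so 31 + 1 = 32.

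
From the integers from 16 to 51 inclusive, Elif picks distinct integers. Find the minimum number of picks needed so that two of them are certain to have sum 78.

25

A set avoiding the sum 78 can contain at most one of each pair {x, 78−x}, plus the 12 elements whose complement lies outside the range or equal to its own complement.
The integers 16, …, 39 (24 of them) are such a set: any two sum to at least 16+17 = 33 and at most 38+39 = 77 < 78.
Pigeonhole: any 25th integer completes one of the 12 pairs, so 25 choices force a sum of 78.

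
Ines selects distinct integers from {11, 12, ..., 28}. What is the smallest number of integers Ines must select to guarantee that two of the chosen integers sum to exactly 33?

13

Group the elements by complementary pair {x, 33−x}: {11,22}, {12,21}, {13,20}, …, giving 6 two-element pairs and 6 integers whose partner 33−x falls outside [11,28].
Treating each of those 12 groups as a pigeonhole, one can pick one integer per group — 12 integers — with no two summing to 33.
The 13th integer lands in an occupied pair, forcing a sum of 33.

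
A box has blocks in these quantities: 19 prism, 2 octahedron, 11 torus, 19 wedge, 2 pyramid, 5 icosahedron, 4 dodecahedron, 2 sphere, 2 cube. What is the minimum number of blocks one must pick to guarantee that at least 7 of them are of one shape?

36

An adversary could hand out at most 6 blocks per shape (6 shapes run out sooner): 6 + 2 + 6 + 6 + 2 + 5 + 4 + 2 + 2 = 35 blocks and still no shape has 7.
One more block lands in a shape already at 6, so 36 draws are enough and 35 are not.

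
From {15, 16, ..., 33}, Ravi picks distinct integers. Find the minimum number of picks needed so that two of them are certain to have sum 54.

14

Group the elements by complementary pair {x, 54−x}: {21,33}, {22,32}, {23,31}, …, giving 6 two-element pairs, the single value 27 (it cannot pair with itself since the integers are distinct), and 6 integers whose partner 54−x falls outside [15,33].
Treating each of those 13 groups as a pigeonhole, one can pick one integer per group — 13 integers — with no two summing to 54.
The 14th integer lands in an occupied pair, forcing a sum of 54.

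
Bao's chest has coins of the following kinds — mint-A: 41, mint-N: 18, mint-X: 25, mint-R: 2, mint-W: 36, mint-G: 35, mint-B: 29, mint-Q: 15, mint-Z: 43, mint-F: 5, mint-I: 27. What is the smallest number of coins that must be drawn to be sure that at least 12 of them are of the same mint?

107

An adversary could hand out at most 11 coins per mint (mint-R, mint-F run out sooner): 11 + 11 + 11 + 2 + 11 + 11 + 11 + 11 + 11 + 5 + 11 = 106 coins and still no mint has 12.
By pigeonhole, one more coin lands in a mint already at 11, so 107 draws are enough and 106 are not.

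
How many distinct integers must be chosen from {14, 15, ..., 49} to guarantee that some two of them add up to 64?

20

A set avoiding the sum 64 can contain at most one of each pair {x, 64−x}, plus the 2 elements whose complement lies outside the range or equal to its own complement.
The integers 14, …, 32 (19 of them) are such a set: any two sum to at least 14+15 = 29 and at most 31+32 = 63 < 64.
Any 20th integer completes one of the 17 pairs, so 20 choices force a sum of 64.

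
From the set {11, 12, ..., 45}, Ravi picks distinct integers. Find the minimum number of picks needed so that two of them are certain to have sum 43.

Two chosen integers sum to 43 exactly when both halves of some pair {x, 43−x} with 11 ≤ x ≤ 43−x ≤ 32 are chosen — 11 such pairs.
The remaining 13 elements (those with no distinct partner in range) can never complete a 43-sum, so the worst case takes all of them and one from each pair: 13 + 11 = 24.
Pigeonhole: the 25th integer has to be the second member of some pair, so 24 + 1 = 25.

25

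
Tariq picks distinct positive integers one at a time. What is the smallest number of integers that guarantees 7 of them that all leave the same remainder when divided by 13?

By pigeonhole, the 13 residue classes mod 13 are the pigeonholes.
With 78 integers one could put 6 in each residue class and have no class reach 7.
The 79th integer pushes some class to 7, so 13·6 + 1 = 79.

79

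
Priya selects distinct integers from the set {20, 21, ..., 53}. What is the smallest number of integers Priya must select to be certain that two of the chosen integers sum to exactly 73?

A set avoiding the sum 73 can contain at most one of each pair {x, 73−x}.
The integers 37, …, 53 (17 of them) are such a set: any two sum to at least 37+38 = 75 > 73.
By pigeonhole, any 18th integer completes one of the 17 pairs, so 18 choices force a sum of 73.

18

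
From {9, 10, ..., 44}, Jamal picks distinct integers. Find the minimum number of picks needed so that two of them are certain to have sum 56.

21

A set avoiding the sum 56 can contain at most one of each pair {x, 56−x}, plus the 4 elements whose complement lies outside the range or equal to its own complement.
The integers 9, …, 28 (20 of them) are such a set: any two sum to at least 9+10 = 19 and at most 27+28 = 55 < 56.
By pigeonhole, any 21st integer completes one of the 16 pairs, so 21 choices force a sum of 56.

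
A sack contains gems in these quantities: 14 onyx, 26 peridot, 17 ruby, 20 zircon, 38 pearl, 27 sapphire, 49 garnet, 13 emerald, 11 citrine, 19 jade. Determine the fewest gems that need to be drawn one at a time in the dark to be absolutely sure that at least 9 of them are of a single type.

An adversary could hand out at most 8 gems per type: 8 + 8 + 8 + 8 + 8 + 8 + 8 + 8 + 8 + 8 = 80 gems and still no type has 9.
Pigeonhole: one more gem lands in a type already at 8, so 81 draws are enough and 80 are not.

81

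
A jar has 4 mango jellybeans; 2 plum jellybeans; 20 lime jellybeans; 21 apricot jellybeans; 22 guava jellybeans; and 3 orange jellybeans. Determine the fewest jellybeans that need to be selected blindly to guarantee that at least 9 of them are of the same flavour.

Pigeonhole: put each drawn jellybean into a box by flavour. The largest draw with every box below 9 takes min(count, 8) from each flavour; flavours with fewer than 8 contribute all they have.
Σ min(cᵢ, 8) = 4 + 2 + 8 + 8 + 8 + 3 = 33.
Draw number 33 + 1 = 34 must push one box to 9.

34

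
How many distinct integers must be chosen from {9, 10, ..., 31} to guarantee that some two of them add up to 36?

A set avoiding the sum 36 can contain at most one of each pair {x, 36−x}, plus the 5 elements whose complement lies outside the range or equal to its own complement.
The integers 18, …, 31 (14 of them) are such a set: any two sum to at least 18+19 = 37 > 36.
Any 15th integer completes one of the 9 pairs, so 15 choices force a sum of 36.

15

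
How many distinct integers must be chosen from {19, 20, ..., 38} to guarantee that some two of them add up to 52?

14

Two chosen integers sum to 52 exactly when both halves of some pair {x, 52−x} with 19 ≤ x ≤ 52−x ≤ 33 are chosen — 7 such pairs.
The remaining 6 elements (those with no distinct partner in range) can never complete a 52-sum, so the worst case takes all of them and one from each pair: 6 + 7 = 13.
By pigeonhole, the 14th integer has to be the second member of some pair, so 13 + 1 = 14.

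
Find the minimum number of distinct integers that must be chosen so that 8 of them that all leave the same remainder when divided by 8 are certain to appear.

57

The 8 residue classes mod 8 are the pigeonholes.
With 56 integers one could put 7 in each residue class and have no class reach 8.
The 57th integer pushes some class to 8, so 8·7 + 1 = 57.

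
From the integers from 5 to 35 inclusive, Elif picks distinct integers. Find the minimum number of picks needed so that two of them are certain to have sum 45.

Group the elements by complementary pair {x, 45−x}: {10,35}, {11,34}, {12,33}, …, giving 13 two-element pairs and 5 integers whose partner 45−x falls outside [5,35].
By pigeonhole, treating each of those 18 groups as a pigeonhole, one can pick one integer per group — 18 integers — with no two summing to 45.
The 19th integer lands in an occupied pair, forcing a sum of 45.

19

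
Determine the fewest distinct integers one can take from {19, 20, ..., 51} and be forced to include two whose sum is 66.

20

A set avoiding the sum 66 can contain at most one of each pair {x, 66−x}, plus the 5 elements whose complement lies outside the range or equal to its own complement.
The integers 33, …, 51 (19 of them) are such a set: any two sum to at least 33+34 = 67 > 66.
Any 20th integer completes one of the 14 pairs, so 20 choices force a sum of 66.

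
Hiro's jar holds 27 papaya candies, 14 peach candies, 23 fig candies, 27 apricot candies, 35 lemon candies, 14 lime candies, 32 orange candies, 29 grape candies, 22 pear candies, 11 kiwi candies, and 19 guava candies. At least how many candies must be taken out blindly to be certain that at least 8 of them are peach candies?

In the worst case for collecting peach candies, every non-peach candy comes out first.
There are 27 + 23 + 27 + 35 + 14 + 32 + 29 + 22 + 11 + 19 = 239 non-peach candies altogether.
After those, each further candy must be peach, so 239 + 8 = 247 draws guarantee 8 peach candies.

247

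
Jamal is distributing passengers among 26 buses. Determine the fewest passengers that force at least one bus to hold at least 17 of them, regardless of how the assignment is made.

417

With 416 passengers one could put exactly 16 in each of the 26 buses, and no bus would reach 17.
By the pigeonhole principle, one more passenger must land in a bus that already has 16, giving it 17.
So 26 × 16 + 1 = 417 passengers are required.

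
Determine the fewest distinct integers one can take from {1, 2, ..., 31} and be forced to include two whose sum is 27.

Two chosen integers sum to 27 exactly when both halves of some pair {x, 27−x} with 1 ≤ x ≤ 27−x ≤ 26 are chosen — 13 such pairs.
The remaining 5 elements (those with no distinct partner in range) can never complete a 27-sum, so the worst case takes all of them and one from each pair: 5 + 13 = 18.
By the pigeonhole principle, the 19th integer has to be the second member of some pair, so 18 + 1 = 19.

19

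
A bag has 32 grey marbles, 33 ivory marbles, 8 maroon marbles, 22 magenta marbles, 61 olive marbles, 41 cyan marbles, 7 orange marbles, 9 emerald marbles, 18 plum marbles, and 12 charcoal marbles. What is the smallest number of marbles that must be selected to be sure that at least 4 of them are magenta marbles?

In the worst case for collecting magenta marbles, every non-magenta marble comes out first.
There are 32 + 33 + 8 + 61 + 41 + 7 + 9 + 18 + 12 = 221 non-magenta marbles altogether.
After those, each further marble must be magenta, so 221 + 4 = 225 draws guarantee 4 magenta marbles.

225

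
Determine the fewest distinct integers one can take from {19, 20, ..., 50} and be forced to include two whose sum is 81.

23

Group the elements by complementary pair {x, 81−x}: {31,50}, {32,49}, {33,48}, …, giving 10 two-element pairs and 12 integers whose partner 81−x falls outside [19,50].
Treating each of those 22 groups as a pigeonhole, one can pick one integer per group — 22 integers — with no two summing to 81.
The 23rd integer lands in an occupied pair, forcing a sum of 81.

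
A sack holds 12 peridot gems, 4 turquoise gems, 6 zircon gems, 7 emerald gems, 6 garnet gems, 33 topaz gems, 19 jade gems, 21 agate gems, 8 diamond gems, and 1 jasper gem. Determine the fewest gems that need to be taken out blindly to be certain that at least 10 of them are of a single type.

69

The 10 types are the holes; the gems drawn are the pigeons.
To avoid 10 of any one type, the worst case takes at most 9 of each type, or every gem of a type that has fewer than 9.
That gives 9 + 4 + 6 + 7 + 6 + 9 + 9 + 9 + 8 + 1 = 68 gems with no type reaching 10.
The next gem forces some type to 10, so 68 + 1 = 69.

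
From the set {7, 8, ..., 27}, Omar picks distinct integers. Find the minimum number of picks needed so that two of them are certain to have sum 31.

13

Two chosen integers sum to 31 exactly when both halves of some pair {x, 31−x} with 7 ≤ x ≤ 31−x ≤ 24 are chosen — 9 such pairs.
The remaining 3 elements (those with no distinct partner in range) can never complete a 31-sum, so the worst case takes all of them and one from each pair: 3 + 9 = 12.
The 13th integer has to be the second member of some pair, so 12 + 1 = 13.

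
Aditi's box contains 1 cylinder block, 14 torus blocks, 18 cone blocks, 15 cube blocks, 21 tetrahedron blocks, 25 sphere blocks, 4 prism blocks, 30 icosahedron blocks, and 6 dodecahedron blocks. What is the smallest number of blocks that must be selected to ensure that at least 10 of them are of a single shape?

66

The 9 shapes are the holes; the blocks drawn are the pigeons.
To avoid 10 of any one shape, the worst case takes at most 9 of each shape, or every block of a shape that has fewer than 9.
That gives 1 + 9 + 9 + 9 + 9 + 9 + 4 + 9 + 6 = 65 blocks with no shape reaching 10.
The next block forces some shape to 10, so 65 + 1 = 66.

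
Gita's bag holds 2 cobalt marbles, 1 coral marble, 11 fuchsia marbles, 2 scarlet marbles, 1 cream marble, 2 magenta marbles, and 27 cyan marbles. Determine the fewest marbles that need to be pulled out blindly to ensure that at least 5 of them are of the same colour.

Pigeonhole: the 7 colours are the holes; the marbles drawn are the pigeons.
To avoid 5 of any one colour, the worst case takes at most 4 of each colour, or every marble of a colour that has fewer than 4.
That gives 2 + 1 + 4 + 2 + 1 + 2 + 4 = 16 marbles with no colour reaching 5.
The next marble forces some colour to 5, so 16 + 1 = 17.

17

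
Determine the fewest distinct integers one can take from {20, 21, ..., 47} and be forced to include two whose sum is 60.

Two chosen integers sum to 60 exactly when both halves of some pair {x, 60−x} with 20 ≤ x ≤ 60−x ≤ 40 are chosen — 10 such pairs.
The remaining 8 elements (those with no distinct partner in range) can never complete a 60-sum, so the worst case takes all of them and one from each pair: 8 + 10 = 18.
The 19th integer has to be the second member of some pair, so 18 + 1 = 19.

19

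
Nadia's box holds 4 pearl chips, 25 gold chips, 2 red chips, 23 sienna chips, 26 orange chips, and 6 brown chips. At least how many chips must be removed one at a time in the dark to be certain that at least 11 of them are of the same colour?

43

An adversary could hand out at most 10 chips per colour (pearl, red, brown run out sooner): 4 + 10 + 2 + 10 + 10 + 6 = 42 chips and still no colour has 11.
By pigeonhole, one more chip lands in a colour already at 10, so 43 draws are enough and 42 are not.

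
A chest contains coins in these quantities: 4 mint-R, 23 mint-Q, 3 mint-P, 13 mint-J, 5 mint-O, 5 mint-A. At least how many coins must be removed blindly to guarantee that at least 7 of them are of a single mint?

An adversary could hand out at most 6 coins per mint (4 mints run out sooner): 4 + 6 + 3 + 6 + 5 + 5 = 29 coins and still no mint has 7.
One more coin lands in a mint already at 6, so 30 draws are enough and 29 are not.

30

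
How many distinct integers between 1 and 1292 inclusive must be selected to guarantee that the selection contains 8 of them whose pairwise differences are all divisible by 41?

288

Integers whose pairwise differences are multiples of 41 are exactly those sharing a remainder mod 41. By the pigeonhole principle, the 41 residue classes mod 41 are the pigeonholes.
With 287 integers one could put 7 in each residue class and have no class reach 8.
The 288th integer pushes some class to 8, so 41·7 + 1 = 288.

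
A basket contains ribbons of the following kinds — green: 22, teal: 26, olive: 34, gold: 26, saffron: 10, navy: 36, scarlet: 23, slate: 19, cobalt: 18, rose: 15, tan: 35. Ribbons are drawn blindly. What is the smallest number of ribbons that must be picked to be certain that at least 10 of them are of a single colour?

100

By the pigeonhole principle, put each drawn ribbon into a box by colour. The largest draw with every box below 10 takes min(count, 9) from each colour.
Σ min(cᵢ, 9) = 9 + 9 + 9 + 9 + 9 + 9 + 9 + 9 + 9 + 9 + 9 = 99.
Draw number 99 + 1 = 100 must push one box to 10.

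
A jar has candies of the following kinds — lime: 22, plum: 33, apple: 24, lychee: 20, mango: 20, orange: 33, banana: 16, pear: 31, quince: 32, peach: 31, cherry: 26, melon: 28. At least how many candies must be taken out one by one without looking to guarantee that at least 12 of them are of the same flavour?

An adversary could hand out at most 11 candies per flavour: 11 + 11 + 11 + 11 + 11 + 11 + 11 + 11 + 11 + 11 + 11 + 11 = 132 candies and still no flavour has 12.
One more candy lands in a flavour already at 11, so 133 draws are enough and 132 are not.

133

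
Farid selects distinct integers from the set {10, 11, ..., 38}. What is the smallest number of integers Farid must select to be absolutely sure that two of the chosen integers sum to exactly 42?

Two chosen integers sum to 42 exactly when both halves of some pair {x, 42−x} with 10 ≤ x ≤ 42−x ≤ 32 are chosen — 11 such pairs.
The remaining 7 elements (those with no distinct partner in range) can never complete a 42-sum, so the worst case takes all of them and one from each pair: 7 + 11 = 18.
The 19th integer has to be the second member of some pair, so 18 + 1 = 19.

19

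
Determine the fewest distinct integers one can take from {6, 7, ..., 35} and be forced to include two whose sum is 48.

20

A set avoiding the sum 48 can contain at most one of each pair {x, 48−x}, plus the 8 elements whose complement lies outside the range or equal to its own complement.
The integers 6, …, 24 (19 of them) are such a set: any two sum to at least 6+7 = 13 and at most 23+24 = 47 < 48.
Any 20th integer completes one of the 11 pairs, so 20 choices force a sum of 48.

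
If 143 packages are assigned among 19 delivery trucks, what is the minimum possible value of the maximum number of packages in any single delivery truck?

The 19 delivery trucks are the holes and the 143 packages are the pigeons.
If every delivery truck held at most 7 packages, the total would be at most 19 × 7 = 133, which is less than 143.
So some delivery truck holds at least ⌈143/19⌉ = 8 packages.

8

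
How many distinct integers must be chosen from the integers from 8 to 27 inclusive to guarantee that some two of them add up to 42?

15

Group the elements by complementary pair {x, 42−x}: {15,27}, {16,26}, {17,25}, …, giving 6 two-element pairs; the single value 21 (it cannot pair with itself since the integers are distinct); and 7 integers whose partner 42−x falls outside [8,27].
By the pigeonhole principle, treating each of those 14 groups as a pigeonhole, one can pick one integer per group — 14 integers — with no two summing to 42.
The 15th integer lands in an occupied pair, forcing a sum of 42.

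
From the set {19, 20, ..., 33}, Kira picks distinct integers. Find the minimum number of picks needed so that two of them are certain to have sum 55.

Group the elements by complementary pair {x, 55−x}: {22,33}, {23,32}, {24,31}, …, giving 6 two-element pairs and 3 integers whose partner 55−x falls outside [19,33].
Treating each of those 9 groups as a pigeonhole, one can pick one integer per group — 9 integers — with no two summing to 55.
The 10th integer lands in an occupied pair, forcing a sum of 55.

10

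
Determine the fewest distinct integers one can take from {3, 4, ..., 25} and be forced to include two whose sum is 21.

Two chosen integers sum to 21 exactly when both halves of some pair {x, 21−x} with 3 ≤ x ≤ 21−x ≤ 18 are chosen — 8 such pairs.
The remaining 7 elements (those with no distinct partner in range) can never complete a 21-sum, so the worst case takes all of them and one from each pair: 7 + 8 = 15.
By the pigeonhole principle, the 16th integer has to be the second member of some pair, so 15 + 1 = 16.

16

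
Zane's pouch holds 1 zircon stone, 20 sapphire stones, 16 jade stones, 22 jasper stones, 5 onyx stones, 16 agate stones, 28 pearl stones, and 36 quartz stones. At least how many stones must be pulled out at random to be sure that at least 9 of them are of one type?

55

Put each drawn stone into a box by type. The largest draw with every box below 9 takes min(count, 8) from each type; types with fewer than 8 contribute all they have.
Σ min(cᵢ, 8) = 1 + 8 + 8 + 8 + 5 + 8 + 8 + 8 = 54.
Draw number 54 + 1 = 55 must push one box to 9.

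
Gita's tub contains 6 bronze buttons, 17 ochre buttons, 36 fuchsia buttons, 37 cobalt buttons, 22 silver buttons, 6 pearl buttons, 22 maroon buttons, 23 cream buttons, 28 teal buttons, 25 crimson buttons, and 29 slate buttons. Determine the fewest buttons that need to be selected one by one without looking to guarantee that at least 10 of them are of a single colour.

The 11 colours are the holes; the buttons drawn are the pigeons.
To avoid 10 of any one colour, the worst case takes at most 9 of each colour, or every button of a colour that has fewer than 9.
That gives 6 + 9 + 9 + 9 + 9 + 6 + 9 + 9 + 9 + 9 + 9 = 93 buttons with no colour reaching 10.
The next button forces some colour to 10, so 93 + 1 = 94.

94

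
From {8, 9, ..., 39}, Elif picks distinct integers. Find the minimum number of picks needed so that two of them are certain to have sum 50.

Group the elements by complementary pair {x, 50−x}: {11,39}, {12,38}, {13,37}, …, giving 14 two-element pairs, the single value 25 (it cannot pair with itself since the integers are distinct), and 3 integers whose partner 50−x falls outside [8,39].
By pigeonhole, treating each of those 18 groups as a pigeonhole, one can pick one integer per group — 18 integers — with no two summing to 50.
The 19th integer lands in an occupied pair, forcing a sum of 50.

19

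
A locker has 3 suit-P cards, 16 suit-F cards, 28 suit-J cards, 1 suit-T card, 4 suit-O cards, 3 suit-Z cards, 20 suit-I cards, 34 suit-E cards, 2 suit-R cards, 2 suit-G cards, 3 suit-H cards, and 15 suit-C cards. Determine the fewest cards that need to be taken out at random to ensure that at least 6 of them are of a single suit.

The 12 suits are the holes; the cards drawn are the pigeons.
To avoid 6 of any one suit, the worst case takes at most 5 of each suit, or every card of a suit that has fewer than 5.
That gives 3 + 5 + 5 + 1 + 4 + 3 + 5 + 5 + 2 + 2 + 3 + 5 = 43 cards with no suit reaching 6.
The next card forces some suit to 6, so 43 + 1 = 44.

44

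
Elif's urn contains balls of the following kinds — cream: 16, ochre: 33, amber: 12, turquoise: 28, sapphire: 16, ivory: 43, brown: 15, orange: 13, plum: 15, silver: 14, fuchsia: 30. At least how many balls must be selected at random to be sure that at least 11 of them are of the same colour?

Put each drawn ball into a box by colour. The largest draw with every box below 11 takes min(count, 10) from each colour.
Σ min(cᵢ, 10) = 10 + 10 + 10 + 10 + 10 + 10 + 10 + 10 + 10 + 10 + 10 = 110.
Draw number 110 + 1 = 111 must push one box to 11.

111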